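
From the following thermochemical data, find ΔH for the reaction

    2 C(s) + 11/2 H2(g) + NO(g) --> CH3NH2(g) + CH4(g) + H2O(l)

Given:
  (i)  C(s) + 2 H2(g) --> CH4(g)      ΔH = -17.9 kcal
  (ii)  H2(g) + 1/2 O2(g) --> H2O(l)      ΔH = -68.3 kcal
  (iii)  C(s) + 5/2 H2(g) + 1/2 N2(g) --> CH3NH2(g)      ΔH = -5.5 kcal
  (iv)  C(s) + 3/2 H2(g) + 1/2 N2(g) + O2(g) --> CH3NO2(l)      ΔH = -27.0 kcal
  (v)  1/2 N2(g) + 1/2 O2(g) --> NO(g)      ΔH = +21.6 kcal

ΔH = -113.3 kcal

(i) as written (CH4(g) already on the product side): -17.9 kcal
(ii) as written (H2O(l) already on the product side): -68.3 kcal
(iii) as written (CH3NH2(g) already on the product side): -5.5 kcal
(iv): not needed (CH3NO2(l) appears nowhere else).
(v) reversed (reverse to put NO(g) on the reactant side): -21.6 kcal
Combining the equations, ΔH = (-17.9) + (-68.3) + (-5.5) + (-21.6) = -113.3 kcal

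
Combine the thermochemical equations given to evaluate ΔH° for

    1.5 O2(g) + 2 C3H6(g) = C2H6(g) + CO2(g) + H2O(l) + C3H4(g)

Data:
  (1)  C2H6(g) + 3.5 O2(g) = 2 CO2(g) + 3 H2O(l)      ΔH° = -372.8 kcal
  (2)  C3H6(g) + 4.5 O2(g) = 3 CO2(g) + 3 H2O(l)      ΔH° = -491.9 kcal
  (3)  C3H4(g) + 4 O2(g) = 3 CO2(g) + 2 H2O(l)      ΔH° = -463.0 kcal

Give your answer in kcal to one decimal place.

ΔH° = -148.0 kcal

(1) reversed: +372.8 kcal
(2) × 2: (2)·(-491.9) = -983.8 kcal
(3) reversed: +463.0 kcal
Combining the equations, ΔH° = (+372.8) + (-983.8) + (+463.0) = -148.0 kcal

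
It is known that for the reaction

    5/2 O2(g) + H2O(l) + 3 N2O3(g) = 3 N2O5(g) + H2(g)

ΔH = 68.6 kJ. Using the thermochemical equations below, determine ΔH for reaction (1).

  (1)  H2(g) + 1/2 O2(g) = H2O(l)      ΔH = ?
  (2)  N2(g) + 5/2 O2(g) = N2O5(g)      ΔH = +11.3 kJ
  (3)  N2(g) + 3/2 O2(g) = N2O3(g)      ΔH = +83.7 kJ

(1) reversed (H2O(l) must end up as a reactant): contributes −x
(2) × 3 (×3 to match 3 N2O5(g) in the target): (3)·(+11.3) = +33.9 kJ
(3) reversed and × 3 (N2O3(g) must end up as a reactant; scale by 3 for the 3 N2O3(g)): (-3)·(+83.7) = -251.1 kJ
+68.6 = (+33.9) + (-251.1) − x
x = (+68.6 − (-217.2)) / (-1) = -285.8 kJ

ΔH = -285.8 kJ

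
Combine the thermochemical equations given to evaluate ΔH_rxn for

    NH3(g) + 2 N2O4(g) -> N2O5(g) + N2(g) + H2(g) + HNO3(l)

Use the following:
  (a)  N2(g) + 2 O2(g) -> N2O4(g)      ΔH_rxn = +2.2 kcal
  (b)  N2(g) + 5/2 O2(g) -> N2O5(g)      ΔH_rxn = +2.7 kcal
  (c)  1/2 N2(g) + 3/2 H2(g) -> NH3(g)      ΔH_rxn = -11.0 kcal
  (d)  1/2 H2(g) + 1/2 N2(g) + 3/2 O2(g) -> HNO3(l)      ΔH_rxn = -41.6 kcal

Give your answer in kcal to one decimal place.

ΔH_rxn = -32.3 kcal

(a) reversed and × 2: (-2)·(+2.2) = -4.4 kcal
(b) as written: +2.7 kcal
(c) reversed: +11.0 kcal
(d) as written: -41.6 kcal
ΔH_rxn = (-4.4) + (+2.7) + (+11.0) + (-41.6) = -32.3 kcal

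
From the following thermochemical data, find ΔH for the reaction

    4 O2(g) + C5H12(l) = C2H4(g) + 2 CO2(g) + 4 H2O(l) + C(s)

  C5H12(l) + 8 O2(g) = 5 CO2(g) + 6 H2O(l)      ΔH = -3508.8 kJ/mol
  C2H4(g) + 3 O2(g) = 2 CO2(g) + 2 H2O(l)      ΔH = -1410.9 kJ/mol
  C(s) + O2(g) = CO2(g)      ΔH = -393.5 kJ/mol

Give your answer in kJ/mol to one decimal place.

equation 1 as written (C5H12(l) already on the reactant side): -3508.8 kJ/mol
equation 2 reversed (C2H4(g) must end up as a product): +1410.9 kJ/mol
equation 3 reversed (reverse to put C(s) on the product side): +393.5 kJ/mol
Since enthalpy is a state function, ΔH = (-3508.8) + (+1410.9) + (+393.5) = -1704.4 kJ/mol

ΔH = -1704.4 kJ/mol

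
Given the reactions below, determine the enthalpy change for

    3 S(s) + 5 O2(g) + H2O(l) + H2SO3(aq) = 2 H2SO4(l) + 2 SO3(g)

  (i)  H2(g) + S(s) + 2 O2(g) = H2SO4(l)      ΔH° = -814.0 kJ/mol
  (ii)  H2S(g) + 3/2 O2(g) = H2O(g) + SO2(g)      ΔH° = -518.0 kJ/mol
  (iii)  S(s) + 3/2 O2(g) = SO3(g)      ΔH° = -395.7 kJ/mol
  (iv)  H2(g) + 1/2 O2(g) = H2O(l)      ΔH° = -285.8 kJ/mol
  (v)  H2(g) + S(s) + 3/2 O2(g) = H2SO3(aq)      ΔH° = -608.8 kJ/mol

ΔH° = -1524.8 kJ/mol

(i) × 2 (×2 to match 2 H2SO4(l) in the target): (2)·(-814.0) = -1628.0 kJ/mol
(ii): not needed (SO2(g) appears nowhere else).
(iii) × 2 (scale by 2 for the 2 SO3(g)): (2)·(-395.7) = -791.4 kJ/mol
(iv) reversed (H2O(l) must end up as a reactant): +285.8 kJ/mol
(v) reversed (reverse to put H2SO3(aq) on the reactant side): +608.8 kJ/mol
ΔH° = (2)·(-814.0) + (2)·(-395.7) + (-1)·(-285.8) + (-1)·(-608.8) = -1524.8 kJ/mol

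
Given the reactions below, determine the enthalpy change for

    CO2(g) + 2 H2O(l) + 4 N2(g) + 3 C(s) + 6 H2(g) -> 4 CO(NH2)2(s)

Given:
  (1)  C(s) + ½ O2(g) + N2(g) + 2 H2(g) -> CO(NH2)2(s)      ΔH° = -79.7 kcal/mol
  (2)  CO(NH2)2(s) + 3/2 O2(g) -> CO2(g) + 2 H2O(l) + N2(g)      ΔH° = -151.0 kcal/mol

ΔH° = -88.1 kcal/mol

(1) × 3 (scale by 3 for the 3 C(s)): (3)·(-79.7) = -239.1 kcal/mol
(2) reversed (reverse to put CO2(g) on the reactant side): +151.0 kcal/mol
ΔH° = (-239.1) + (+151.0) = -88.1 kcal/mol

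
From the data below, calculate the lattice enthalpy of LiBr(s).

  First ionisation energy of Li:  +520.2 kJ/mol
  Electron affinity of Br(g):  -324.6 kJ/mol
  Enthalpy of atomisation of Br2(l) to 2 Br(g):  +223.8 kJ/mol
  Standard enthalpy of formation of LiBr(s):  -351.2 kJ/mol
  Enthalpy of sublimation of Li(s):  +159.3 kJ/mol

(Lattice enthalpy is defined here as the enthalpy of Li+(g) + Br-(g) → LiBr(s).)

ΔHf° = 1·ΔHsub + 1·(ΣIE) + 1/2·D(Br2) + 1·EA + U
-351.2 = 1·(+159.3) + 1·(+520.2) + 1/2·(+223.8) + 1·(-324.6) + U
U = -351.2 − (+466.8) = -818.0 kJ/mol

U = -818.0 kJ/mol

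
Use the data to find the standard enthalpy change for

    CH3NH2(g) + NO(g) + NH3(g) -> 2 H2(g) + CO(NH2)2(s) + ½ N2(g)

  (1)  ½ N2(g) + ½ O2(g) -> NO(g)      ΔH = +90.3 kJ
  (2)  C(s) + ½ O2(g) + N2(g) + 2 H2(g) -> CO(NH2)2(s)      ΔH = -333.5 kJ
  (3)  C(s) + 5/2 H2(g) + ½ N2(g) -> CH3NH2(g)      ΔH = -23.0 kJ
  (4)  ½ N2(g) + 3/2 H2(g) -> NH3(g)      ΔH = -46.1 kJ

ΔH = -354.7 kJ

(1) reversed: -90.3 kJ
(2) as written: -333.5 kJ
(3) reversed: +23.0 kJ
(4) reversed: +46.1 kJ
Since enthalpy is a state function, ΔH = (-1)·(+90.3) + (1)·(-333.5) + (-1)·(-23.0) + (-1)·(-46.1) = -354.7 kJ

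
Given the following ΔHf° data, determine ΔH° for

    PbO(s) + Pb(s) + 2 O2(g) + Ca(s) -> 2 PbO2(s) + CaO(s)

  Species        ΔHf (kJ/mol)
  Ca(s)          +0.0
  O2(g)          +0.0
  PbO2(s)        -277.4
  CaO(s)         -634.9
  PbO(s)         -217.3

ΔH°rxn = Σ nΔHf°(products) − Σ nΔHf°(reactants).
Products: 2·(-277.4) + 1·(-634.9) = -1189.7
Reactants: 1·(-217.3) + 1·(+0.0) + 2·(+0.0) + 1·(+0.0) = -217.3
ΔH° = (-1189.7) − (-217.3) = -972.4 kJ/mol

ΔH° = -972.4 kJ/mol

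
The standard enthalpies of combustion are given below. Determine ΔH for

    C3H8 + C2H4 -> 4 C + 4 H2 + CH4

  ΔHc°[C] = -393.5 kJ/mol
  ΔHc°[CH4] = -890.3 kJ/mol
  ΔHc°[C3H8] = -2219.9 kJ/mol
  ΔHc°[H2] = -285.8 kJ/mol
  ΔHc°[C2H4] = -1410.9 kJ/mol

Using ΔH = Σ nΔHc°(reactants) − Σ nΔHc°(products):
= [1·(-2219.9) + 1·(-1410.9)] − [4·(-393.5) + 4·(-285.8) + 1·(-890.3)]
= -23.3 kJ/mol

ΔH = -23.3 kJ/mol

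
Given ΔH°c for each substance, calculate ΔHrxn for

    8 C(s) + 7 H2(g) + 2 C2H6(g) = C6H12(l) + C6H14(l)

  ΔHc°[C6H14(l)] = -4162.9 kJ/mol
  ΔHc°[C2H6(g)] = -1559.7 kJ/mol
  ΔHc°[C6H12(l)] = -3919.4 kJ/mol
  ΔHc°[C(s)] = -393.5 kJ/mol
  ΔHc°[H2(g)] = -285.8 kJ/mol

ΔHrxn = -185.7 kJ/mol

Using ΔH = Σ nΔHc°(reactants) − Σ nΔHc°(products):
= [8·(-393.5) + 7·(-285.8) + 2·(-1559.7)] − [1·(-3919.4) + 1·(-4162.9)]
= -185.7 kJ/mol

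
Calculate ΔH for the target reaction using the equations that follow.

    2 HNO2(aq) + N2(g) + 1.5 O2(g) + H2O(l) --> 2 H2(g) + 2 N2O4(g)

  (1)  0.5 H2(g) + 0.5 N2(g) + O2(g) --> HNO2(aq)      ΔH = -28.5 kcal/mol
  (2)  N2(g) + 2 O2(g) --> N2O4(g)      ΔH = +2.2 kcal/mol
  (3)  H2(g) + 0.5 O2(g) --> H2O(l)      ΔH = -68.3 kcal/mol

(1) reversed and × 2: (-2)·(-28.5) = +57.0 kcal/mol
(2) × 2: (2)·(+2.2) = +4.4 kcal/mol
(3) reversed: +68.3 kcal/mol
Summing the manipulated equations, ΔH = (+57.0) + (+4.4) + (+68.3) = 129.7 kcal/mol

ΔH = 129.7 kcal/mol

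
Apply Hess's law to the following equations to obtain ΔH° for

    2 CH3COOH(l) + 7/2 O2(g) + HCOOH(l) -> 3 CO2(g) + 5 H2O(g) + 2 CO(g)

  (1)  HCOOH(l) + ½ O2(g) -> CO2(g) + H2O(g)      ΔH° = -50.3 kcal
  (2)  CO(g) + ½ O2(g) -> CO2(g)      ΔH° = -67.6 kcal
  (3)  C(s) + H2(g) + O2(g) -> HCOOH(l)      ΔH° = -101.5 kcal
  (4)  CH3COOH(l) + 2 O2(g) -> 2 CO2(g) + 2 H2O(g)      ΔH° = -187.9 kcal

(1) as written: -50.3 kcal
(2) reversed and × 2: (-2)·(-67.6) = +135.2 kcal
(3): not needed.
(4) × 2: (2)·(-187.9) = -375.8 kcal
By Hess's law, ΔH° = (-50.3) + (+135.2) + (-375.8) = -290.9 kcal

ΔH° = -290.9 kcal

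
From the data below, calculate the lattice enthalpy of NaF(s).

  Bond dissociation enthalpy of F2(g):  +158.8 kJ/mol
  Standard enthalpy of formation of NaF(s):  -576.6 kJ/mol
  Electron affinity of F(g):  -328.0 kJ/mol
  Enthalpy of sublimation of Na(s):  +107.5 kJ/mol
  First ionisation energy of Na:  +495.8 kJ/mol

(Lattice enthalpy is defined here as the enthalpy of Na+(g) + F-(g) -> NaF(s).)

U = -931.3 kJ/mol

ΔHf° = 1·ΔHsub + 1·(ΣIE) + 1/2·D(F2) + 1·EA + U
-576.6 = 1·(+107.5) + 1·(+495.8) + 1/2·(+158.8) + 1·(-328.0) + U
U = -576.6 − (+354.7) = -931.3 kJ/mol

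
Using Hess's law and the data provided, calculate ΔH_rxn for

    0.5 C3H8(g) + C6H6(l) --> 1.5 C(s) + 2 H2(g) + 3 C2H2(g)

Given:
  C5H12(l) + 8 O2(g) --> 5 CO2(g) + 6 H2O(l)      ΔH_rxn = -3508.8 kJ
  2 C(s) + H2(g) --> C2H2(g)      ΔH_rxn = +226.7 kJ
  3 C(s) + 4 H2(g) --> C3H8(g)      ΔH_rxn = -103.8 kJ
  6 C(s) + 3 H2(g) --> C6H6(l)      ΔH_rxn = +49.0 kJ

equation 1: not needed (C5H12(l) appears nowhere else).
equation 2 × 3 (scale by 3 for the 3 C2H2(g)): (3)·(+226.7) = +680.1 kJ
equation 3 reversed and × 1/2 (reverse to put C3H8(g) on the reactant side; scale by 1/2 for the 1/2 C3H8(g)): (-1/2)·(-103.8) = +51.9 kJ
equation 4 reversed (C6H6(l) must end up as a reactant): -49.0 kJ
ΔH_rxn = (3)·(+226.7) + (-1/2)·(-103.8) + (-1)·(+49.0) = 683.0 kJ

ΔH_rxn = 683.0 kJ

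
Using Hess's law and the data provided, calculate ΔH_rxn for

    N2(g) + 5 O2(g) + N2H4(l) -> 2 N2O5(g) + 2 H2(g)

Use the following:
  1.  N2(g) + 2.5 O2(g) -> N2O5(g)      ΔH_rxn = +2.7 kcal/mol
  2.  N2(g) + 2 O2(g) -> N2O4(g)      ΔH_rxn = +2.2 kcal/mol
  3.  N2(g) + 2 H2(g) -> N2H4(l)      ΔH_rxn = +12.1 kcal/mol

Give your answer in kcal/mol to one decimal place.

ΔH_rxn = -6.7 kcal/mol

eq. 1 × 2: (2)·(+2.7) = +5.4 kcal/mol
eq. 2: not needed.
eq. 3 reversed: -12.1 kcal/mol
ΔH_rxn = (+5.4) + (-12.1) = -6.7 kcal/mol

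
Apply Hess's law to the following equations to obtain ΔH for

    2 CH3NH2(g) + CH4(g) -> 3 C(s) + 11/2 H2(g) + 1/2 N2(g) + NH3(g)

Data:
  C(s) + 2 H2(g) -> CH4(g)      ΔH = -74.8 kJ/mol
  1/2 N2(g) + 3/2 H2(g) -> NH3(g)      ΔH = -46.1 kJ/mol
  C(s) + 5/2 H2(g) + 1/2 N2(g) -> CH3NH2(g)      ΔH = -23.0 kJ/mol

equation 1 reversed: +74.8 kJ/mol
equation 2 as written: -46.1 kJ/mol
equation 3 reversed and × 2: (-2)·(-23.0) = +46.0 kJ/mol
ΔH = (+74.8) + (-46.1) + (+46.0) = 74.7 kJ/mol

ΔH = 74.7 kJ/mol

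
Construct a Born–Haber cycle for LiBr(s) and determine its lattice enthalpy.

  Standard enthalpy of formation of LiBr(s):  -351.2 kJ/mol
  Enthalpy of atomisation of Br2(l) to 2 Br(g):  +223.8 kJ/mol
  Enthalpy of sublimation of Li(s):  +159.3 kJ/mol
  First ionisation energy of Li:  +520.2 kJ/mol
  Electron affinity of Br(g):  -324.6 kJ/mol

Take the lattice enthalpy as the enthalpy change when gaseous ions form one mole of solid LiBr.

U = -818.0 kJ/mol

ΔHf° = 1·ΔHsub + 1·(ΣIE) + 1/2·D(Br2) + 1·EA + U
-351.2 = 1·(+159.3) + 1·(+520.2) + 1/2·(+223.8) + 1·(-324.6) + U
U = -351.2 − (+466.8) = -818.0 kJ/mol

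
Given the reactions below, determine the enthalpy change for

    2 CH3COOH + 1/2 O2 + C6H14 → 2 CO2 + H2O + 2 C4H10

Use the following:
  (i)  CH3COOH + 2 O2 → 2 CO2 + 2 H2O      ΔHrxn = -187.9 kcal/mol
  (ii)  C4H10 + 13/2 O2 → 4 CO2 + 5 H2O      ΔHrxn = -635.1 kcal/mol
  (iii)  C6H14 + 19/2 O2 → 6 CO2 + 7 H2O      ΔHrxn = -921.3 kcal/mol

(i) × 2: (2)·(-187.9) = -375.8 kcal/mol
(ii) reversed and × 2: (-2)·(-635.1) = +1270.2 kcal/mol
(iii) as written: -921.3 kcal/mol
ΔHrxn = (2)·(-187.9) + (-2)·(-635.1) + (1)·(-921.3) = -26.9 kcal/mol

ΔHrxn = -26.9 kcal/mol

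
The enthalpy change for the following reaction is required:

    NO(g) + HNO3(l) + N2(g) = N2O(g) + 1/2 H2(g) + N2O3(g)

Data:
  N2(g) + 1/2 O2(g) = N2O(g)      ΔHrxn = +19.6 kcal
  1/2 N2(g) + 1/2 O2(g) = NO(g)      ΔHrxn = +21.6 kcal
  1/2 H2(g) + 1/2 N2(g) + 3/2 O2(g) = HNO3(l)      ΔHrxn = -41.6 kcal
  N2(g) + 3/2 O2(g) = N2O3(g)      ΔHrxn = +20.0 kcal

equation 1 as written: +19.6 kcal
equation 2 reversed: -21.6 kcal
equation 3 reversed: +41.6 kcal
equation 4 as written: +20.0 kcal
Summing the manipulated equations, ΔHrxn = (+19.6) + (-21.6) + (+41.6) + (+20.0) = 59.6 kcal

ΔHrxn = 59.6 kcal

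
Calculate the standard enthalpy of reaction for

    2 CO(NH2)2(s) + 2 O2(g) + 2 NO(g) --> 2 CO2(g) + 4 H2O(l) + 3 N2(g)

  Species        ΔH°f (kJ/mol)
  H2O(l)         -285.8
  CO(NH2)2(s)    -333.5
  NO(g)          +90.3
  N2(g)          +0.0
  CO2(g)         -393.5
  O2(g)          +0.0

Products: 2·(-393.5) + 4·(-285.8) + 3·(+0.0) = -1930.2
Reactants: 2·(-333.5) + 2·(+0.0) + 2·(+90.3) = -486.4
ΔH°rxn = (-1930.2) − (-486.4) = -1443.8 kJ/mol

ΔH°rxn = -1443.8 kJ/mol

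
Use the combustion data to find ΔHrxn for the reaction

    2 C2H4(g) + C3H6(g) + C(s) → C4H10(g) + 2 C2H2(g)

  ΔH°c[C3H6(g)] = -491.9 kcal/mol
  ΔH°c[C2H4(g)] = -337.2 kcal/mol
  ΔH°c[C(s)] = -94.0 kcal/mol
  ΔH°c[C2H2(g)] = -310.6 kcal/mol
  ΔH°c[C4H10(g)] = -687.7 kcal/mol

Using ΔH = Σ nΔHc°(reactants) − Σ nΔHc°(products):
= [2·(-337.2) + 1·(-491.9) + 1·(-94.0)] − [1·(-687.7) + 2·(-310.6)]
= 48.6 kcal/mol

ΔHrxn = 48.6 kcal/mol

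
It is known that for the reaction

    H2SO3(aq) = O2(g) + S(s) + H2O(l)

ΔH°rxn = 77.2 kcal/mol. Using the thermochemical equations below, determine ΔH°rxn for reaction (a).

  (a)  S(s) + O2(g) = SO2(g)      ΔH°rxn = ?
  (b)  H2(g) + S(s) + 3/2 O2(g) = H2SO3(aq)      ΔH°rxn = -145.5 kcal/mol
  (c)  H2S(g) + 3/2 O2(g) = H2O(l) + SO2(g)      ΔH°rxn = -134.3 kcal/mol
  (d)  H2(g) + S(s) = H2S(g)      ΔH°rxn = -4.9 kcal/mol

ΔH°rxn = -70.9 kcal/mol

(a) reversed: contributes −x
(b) reversed: +145.5 kcal/mol
(c) as written: -134.3 kcal/mol
(d) as written: -4.9 kcal/mol
+77.2 = (+145.5) + (-134.3) + (-4.9) − x
x = (+77.2 − (+6.3)) / (-1) = -70.9 kcal/mol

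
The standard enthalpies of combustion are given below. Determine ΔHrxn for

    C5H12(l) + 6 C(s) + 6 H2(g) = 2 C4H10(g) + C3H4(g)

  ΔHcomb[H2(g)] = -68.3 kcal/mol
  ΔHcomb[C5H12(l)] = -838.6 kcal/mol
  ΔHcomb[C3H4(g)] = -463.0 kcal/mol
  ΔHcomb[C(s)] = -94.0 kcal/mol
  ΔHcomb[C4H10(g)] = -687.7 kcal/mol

With combustion enthalpies, reactants minus products:
= [1·(-838.6) + 6·(-94.0) + 6·(-68.3)] − [2·(-687.7) + 1·(-463.0)]
= 26.0 kcal/mol

ΔHrxn = 26.0 kcal/mol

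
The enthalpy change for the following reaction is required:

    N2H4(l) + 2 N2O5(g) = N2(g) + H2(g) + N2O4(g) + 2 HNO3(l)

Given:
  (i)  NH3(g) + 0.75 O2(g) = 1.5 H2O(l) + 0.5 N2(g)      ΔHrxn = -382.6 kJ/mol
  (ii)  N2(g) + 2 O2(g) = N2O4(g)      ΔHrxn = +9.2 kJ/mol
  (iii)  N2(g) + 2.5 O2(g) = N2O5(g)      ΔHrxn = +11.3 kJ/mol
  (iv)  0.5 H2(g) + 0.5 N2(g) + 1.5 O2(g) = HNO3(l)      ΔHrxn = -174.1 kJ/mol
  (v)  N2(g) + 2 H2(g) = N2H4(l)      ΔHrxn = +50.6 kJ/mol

(i): not needed (H2O(l) appears nowhere else).
(ii) as written (N2O4(g) already on the product side): +9.2 kJ/mol
(iii) reversed and × 2 (N2O5(g) must end up as a reactant; ×2 to match 2 N2O5(g) in the target): (-2)·(+11.3) = -22.6 kJ/mol
(iv) × 2 (scale by 2 for the 2 HNO3(l)): (2)·(-174.1) = -348.2 kJ/mol
(v) reversed (N2H4(l) must end up as a reactant): -50.6 kJ/mol
Since enthalpy is a state function, ΔHrxn = (+9.2) + (-22.6) + (-348.2) + (-50.6) = -412.2 kJ/mol

ΔHrxn = -412.2 kJ/mol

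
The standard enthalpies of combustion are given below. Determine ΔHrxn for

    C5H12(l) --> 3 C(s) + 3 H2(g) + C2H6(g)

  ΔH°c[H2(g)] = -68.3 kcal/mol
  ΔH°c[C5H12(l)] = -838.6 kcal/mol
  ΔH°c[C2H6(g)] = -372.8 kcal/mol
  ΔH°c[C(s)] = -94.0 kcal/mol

ΔHrxn = 21.1 kcal/mol

With combustion enthalpies, reactants minus products:
= [1·(-838.6)] − [3·(-94.0) + 3·(-68.3) + 1·(-372.8)]
= 21.1 kcal/mol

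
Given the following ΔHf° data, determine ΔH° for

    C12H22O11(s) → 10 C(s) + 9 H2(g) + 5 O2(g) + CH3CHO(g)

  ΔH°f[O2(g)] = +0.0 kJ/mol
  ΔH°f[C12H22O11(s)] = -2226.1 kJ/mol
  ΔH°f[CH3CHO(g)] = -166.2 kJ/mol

Products: 10·(+0.0) + 9·(+0.0) + 5·(+0.0) + 1·(-166.2) = -166.2
Reactants: 1·(-2226.1) = -2226.1
ΔH° = (-166.2) − (-2226.1) = 2059.9 kJ/mol

ΔH° = 2059.9 kJ/mol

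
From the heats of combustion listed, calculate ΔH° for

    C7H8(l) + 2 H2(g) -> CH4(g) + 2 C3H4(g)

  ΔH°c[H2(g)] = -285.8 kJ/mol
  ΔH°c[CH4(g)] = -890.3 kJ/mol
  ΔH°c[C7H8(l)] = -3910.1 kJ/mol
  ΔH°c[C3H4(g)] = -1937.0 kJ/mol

With combustion enthalpies, reactants minus products:
= [1·(-3910.1) + 2·(-285.8)] − [1·(-890.3) + 2·(-1937.0)]
= 282.6 kJ/mol

ΔH° = 282.6 kJ/mol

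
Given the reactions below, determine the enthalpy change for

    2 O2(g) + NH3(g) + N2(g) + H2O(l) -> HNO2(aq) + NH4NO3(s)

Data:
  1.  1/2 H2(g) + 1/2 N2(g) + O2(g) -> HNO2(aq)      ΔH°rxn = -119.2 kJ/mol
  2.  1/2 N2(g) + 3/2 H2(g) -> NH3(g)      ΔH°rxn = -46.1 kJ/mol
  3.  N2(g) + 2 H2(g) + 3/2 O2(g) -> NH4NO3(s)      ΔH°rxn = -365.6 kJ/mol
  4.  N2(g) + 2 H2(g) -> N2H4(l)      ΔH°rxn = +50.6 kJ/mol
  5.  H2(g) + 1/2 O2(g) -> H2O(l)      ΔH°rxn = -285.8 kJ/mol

ΔH°rxn = -152.9 kJ/mol

eq. 1 as written: -119.2 kJ/mol
eq. 2 reversed: +46.1 kJ/mol
eq. 3 as written: -365.6 kJ/mol
eq. 4: not needed.
eq. 5 reversed: +285.8 kJ/mol
ΔH°rxn = (1)·(-119.2) + (-1)·(-46.1) + (1)·(-365.6) + (-1)·(-285.8) = -152.9 kJ/mol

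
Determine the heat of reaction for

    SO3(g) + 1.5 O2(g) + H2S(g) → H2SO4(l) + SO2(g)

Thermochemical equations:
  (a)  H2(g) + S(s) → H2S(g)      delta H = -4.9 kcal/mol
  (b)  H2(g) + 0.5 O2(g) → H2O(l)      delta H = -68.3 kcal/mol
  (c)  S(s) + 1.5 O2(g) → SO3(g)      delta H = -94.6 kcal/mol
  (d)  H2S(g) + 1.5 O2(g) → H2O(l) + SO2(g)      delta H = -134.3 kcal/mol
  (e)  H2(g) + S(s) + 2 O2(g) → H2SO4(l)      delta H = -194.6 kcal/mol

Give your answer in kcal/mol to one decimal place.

(a): not needed.
(b) reversed: +68.3 kcal/mol
(c) reversed: +94.6 kcal/mol
(d) as written: -134.3 kcal/mol
(e) as written: -194.6 kcal/mol
delta H = (-1)·(-68.3) + (-1)·(-94.6) + (1)·(-134.3) + (1)·(-194.6) = -166.0 kcal/mol

delta H = -166.0 kcal/mol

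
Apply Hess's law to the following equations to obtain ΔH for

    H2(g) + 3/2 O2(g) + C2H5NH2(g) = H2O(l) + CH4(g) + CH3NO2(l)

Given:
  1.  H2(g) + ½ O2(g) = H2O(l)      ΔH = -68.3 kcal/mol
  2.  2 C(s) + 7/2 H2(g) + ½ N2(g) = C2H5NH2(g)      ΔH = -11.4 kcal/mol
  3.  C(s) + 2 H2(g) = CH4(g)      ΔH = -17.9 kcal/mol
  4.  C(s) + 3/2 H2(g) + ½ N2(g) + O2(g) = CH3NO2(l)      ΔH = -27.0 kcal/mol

ΔH = -101.8 kcal/mol

eq. 1 as written (H2O(l) already on the product side): -68.3 kcal/mol
eq. 2 reversed (reverse to put C2H5NH2(g) on the reactant side): +11.4 kcal/mol
eq. 3 as written (CH4(g) already on the product side): -17.9 kcal/mol
eq. 4 as written (CH3NO2(l) already on the product side): -27.0 kcal/mol
By Hess's law, ΔH = (1)·(-68.3) + (-1)·(-11.4) + (1)·(-17.9) + (1)·(-27.0) = -101.8 kcal/mol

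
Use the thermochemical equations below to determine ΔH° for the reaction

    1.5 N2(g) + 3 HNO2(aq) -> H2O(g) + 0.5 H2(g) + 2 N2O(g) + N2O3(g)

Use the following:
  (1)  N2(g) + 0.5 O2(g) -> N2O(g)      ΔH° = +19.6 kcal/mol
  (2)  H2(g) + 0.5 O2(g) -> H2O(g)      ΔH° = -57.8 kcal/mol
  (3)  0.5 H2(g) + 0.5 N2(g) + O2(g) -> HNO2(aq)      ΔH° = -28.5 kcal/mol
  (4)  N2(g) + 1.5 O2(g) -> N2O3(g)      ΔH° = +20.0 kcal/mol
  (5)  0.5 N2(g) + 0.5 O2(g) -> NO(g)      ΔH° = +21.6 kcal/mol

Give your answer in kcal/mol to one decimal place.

(1) × 2: (2)·(+19.6) = +39.2 kcal/mol
(2) as written: -57.8 kcal/mol
(3) reversed and × 3: (-3)·(-28.5) = +85.5 kcal/mol
(4) as written: +20.0 kcal/mol
(5): not needed.
Combining the equations, ΔH° = (2)·(+19.6) + (1)·(-57.8) + (-3)·(-28.5) + (1)·(+20.0) = 86.9 kcal/mol

ΔH° = 86.9 kcal/mol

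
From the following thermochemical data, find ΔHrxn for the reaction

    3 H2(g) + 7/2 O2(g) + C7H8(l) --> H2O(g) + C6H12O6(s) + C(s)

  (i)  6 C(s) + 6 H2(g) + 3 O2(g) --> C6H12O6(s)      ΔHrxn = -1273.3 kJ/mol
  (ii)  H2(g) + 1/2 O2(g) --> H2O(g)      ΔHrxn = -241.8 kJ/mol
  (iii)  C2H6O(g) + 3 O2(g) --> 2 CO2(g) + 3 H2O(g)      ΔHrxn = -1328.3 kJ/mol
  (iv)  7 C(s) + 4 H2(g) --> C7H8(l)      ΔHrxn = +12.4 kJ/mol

(i) as written (C6H12O6(s) already on the product side): -1273.3 kJ/mol
(ii) as written: -241.8 kJ/mol
(iii): not needed (CO2(g) appears nowhere else).
(iv) reversed (C7H8(l) must end up as a reactant): -12.4 kJ/mol
Since enthalpy is a state function, ΔHrxn = (1)·(-1273.3) + (1)·(-241.8) + (-1)·(+12.4) = -1527.5 kJ/mol

ΔHrxn = -1527.5 kJ/mol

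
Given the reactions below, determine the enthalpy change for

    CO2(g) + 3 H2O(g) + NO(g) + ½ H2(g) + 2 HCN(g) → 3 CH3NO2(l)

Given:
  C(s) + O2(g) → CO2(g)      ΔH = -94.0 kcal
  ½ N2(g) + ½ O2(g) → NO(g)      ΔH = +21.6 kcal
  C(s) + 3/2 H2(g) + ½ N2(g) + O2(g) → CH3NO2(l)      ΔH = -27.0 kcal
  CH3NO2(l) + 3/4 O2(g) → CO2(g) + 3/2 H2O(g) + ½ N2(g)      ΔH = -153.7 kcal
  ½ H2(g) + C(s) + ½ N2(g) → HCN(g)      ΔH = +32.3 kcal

ΔH = 100.2 kcal

equation 1 as written: -94.0 kcal
equation 2 reversed: -21.6 kcal
equation 3 as written: -27.0 kcal
equation 4 reversed and × 2: (-2)·(-153.7) = +307.4 kcal
equation 5 reversed and × 2: (-2)·(+32.3) = -64.6 kcal
ΔH = (-94.0) + (-21.6) + (-27.0) + (+307.4) + (-64.6) = 100.2 kcal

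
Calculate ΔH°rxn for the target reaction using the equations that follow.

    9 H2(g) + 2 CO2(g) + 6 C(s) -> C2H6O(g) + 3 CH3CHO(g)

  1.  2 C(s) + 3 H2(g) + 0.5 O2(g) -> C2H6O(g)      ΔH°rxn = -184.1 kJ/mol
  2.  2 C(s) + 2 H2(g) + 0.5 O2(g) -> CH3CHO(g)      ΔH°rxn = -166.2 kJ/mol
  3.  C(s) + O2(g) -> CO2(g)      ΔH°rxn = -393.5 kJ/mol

eq. 1 as written: -184.1 kJ/mol
eq. 2 × 3: (3)·(-166.2) = -498.6 kJ/mol
eq. 3 reversed and × 2: (-2)·(-393.5) = +787.0 kJ/mol
ΔH°rxn = (1)·(-184.1) + (3)·(-166.2) + (-2)·(-393.5) = 104.3 kJ/mol

ΔH°rxn = 104.3 kJ/mol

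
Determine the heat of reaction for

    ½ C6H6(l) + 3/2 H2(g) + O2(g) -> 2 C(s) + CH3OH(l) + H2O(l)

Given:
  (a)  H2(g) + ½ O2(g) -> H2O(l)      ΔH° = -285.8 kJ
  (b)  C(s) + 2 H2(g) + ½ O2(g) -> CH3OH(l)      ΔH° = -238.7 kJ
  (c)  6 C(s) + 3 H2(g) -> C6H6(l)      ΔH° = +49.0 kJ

ΔH° = -549.0 kJ

(a) as written (H2O(l) already on the product side): -285.8 kJ
(b) as written (CH3OH(l) already on the product side): -238.7 kJ
(c) reversed and × 1/2 (C6H6(l) must end up as a reactant; scale by 1/2 for the 1/2 C6H6(l)): (-1/2)·(+49.0) = -24.5 kJ
By Hess's law, ΔH° = (-285.8) + (-238.7) + (-24.5) = -549.0 kJ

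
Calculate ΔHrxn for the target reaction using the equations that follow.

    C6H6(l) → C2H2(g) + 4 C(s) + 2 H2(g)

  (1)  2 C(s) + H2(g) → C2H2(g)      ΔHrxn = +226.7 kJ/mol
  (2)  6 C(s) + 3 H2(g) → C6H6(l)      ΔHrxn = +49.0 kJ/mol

(1) as written (C2H2(g) already on the product side): +226.7 kJ/mol
(2) reversed (reverse to put C6H6(l) on the reactant side): -49.0 kJ/mol
ΔHrxn = (+226.7) + (-49.0) = 177.7 kJ/mol

ΔHrxn = 177.7 kJ/mol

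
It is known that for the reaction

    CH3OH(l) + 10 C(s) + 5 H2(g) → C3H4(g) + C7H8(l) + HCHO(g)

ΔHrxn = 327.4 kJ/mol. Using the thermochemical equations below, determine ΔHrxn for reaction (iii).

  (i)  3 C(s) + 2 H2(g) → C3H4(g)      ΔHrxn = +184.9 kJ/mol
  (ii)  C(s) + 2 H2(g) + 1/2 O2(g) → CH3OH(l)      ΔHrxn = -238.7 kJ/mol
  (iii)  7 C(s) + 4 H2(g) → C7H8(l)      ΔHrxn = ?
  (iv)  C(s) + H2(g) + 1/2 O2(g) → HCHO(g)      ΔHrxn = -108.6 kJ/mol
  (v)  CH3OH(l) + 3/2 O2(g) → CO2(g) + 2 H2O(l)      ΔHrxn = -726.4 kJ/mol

(i) as written: +184.9 kJ/mol
(ii) reversed: +238.7 kJ/mol
(iii) as written: contributes x
(iv) as written: -108.6 kJ/mol
(v): not needed.
+327.4 = (+184.9) + (+238.7) + (-108.6) + x
x = (+327.4 − (+315.0)) / (1) = 12.4 kJ/mol

ΔHrxn = 12.4 kJ/mol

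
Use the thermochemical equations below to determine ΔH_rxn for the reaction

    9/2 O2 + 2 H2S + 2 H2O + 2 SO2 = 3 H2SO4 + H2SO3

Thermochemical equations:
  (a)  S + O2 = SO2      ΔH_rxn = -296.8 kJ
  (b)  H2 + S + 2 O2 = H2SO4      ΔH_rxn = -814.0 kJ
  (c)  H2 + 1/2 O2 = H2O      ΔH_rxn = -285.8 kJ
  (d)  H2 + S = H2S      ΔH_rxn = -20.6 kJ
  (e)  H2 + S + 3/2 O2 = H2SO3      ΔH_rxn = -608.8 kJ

ΔH_rxn = -1844.4 kJ

(a) reversed and × 2 (SO2 must end up as a reactant; ×2 to match 2 SO2 in the target): (-2)·(-296.8) = +593.6 kJ
(b) × 3 (scale by 3 for the 3 H2SO4): (3)·(-814.0) = -2442.0 kJ
(c) reversed and × 2 (H2O must end up as a reactant; ×2 to match 2 H2O in the target): (-2)·(-285.8) = +571.6 kJ
(d) reversed and × 2 (reverse to put H2S on the reactant side; scale by 2 for the 2 H2S): (-2)·(-20.6) = +41.2 kJ
(e) as written (H2SO3 already on the product side): -608.8 kJ
Combining the equations, ΔH_rxn = (-2)·(-296.8) + (3)·(-814.0) + (-2)·(-285.8) + (-2)·(-20.6) + (1)·(-608.8) = -1844.4 kJ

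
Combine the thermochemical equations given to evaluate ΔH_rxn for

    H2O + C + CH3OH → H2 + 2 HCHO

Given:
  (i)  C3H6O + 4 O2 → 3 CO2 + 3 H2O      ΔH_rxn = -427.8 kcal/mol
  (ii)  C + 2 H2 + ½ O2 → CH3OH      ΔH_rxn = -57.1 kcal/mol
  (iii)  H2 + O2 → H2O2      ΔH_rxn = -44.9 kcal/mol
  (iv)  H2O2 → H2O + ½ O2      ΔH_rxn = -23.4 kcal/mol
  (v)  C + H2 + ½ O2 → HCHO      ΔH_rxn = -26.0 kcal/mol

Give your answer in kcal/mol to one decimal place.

ΔH_rxn = 73.4 kcal/mol

(i): not needed.
(ii) reversed: +57.1 kcal/mol
(iii) reversed: +44.9 kcal/mol
(iv) reversed: +23.4 kcal/mol
(v) × 2: (2)·(-26.0) = -52.0 kcal/mol
ΔH_rxn = (-1)·(-57.1) + (-1)·(-44.9) + (-1)·(-23.4) + (2)·(-26.0) = 73.4 kcal/mol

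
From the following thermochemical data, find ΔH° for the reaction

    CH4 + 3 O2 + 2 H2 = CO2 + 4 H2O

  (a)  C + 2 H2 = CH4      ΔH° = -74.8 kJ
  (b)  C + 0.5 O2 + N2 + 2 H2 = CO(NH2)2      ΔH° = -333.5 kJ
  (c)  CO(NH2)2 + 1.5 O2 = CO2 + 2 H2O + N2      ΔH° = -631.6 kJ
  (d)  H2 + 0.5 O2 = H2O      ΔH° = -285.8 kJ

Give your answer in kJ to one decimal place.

(a) reversed: +74.8 kJ
(b) as written: -333.5 kJ
(c) as written: -631.6 kJ
(d) × 2: (2)·(-285.8) = -571.6 kJ
By Hess's law, ΔH° = (-1)·(-74.8) + (1)·(-333.5) + (1)·(-631.6) + (2)·(-285.8) = -1461.9 kJ

ΔH° = -1461.9 kJ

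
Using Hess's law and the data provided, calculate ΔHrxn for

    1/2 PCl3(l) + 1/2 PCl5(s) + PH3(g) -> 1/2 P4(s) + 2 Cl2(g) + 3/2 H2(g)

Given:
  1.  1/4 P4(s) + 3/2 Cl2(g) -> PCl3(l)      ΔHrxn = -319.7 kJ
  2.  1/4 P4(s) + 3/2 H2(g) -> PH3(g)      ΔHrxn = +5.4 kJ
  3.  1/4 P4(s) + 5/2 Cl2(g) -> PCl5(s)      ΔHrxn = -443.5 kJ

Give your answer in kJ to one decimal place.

eq. 1 reversed and × 1/2: (-1/2)·(-319.7) = +159.85 kJ
eq. 2 reversed: -5.4 kJ
eq. 3 reversed and × 1/2: (-1/2)·(-443.5) = +221.75 kJ
ΔHrxn = (+159.85) + (-5.4) + (+221.75) = 376.2 kJ

ΔHrxn = 376.2 kJ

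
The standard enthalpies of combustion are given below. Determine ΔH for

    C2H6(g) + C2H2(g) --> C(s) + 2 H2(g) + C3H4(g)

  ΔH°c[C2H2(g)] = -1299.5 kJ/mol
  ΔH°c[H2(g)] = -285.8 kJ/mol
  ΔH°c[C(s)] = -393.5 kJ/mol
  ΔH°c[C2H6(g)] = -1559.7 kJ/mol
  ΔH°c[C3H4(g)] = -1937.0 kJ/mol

ΔH = 42.9 kJ/mol

With combustion enthalpies, reactants minus products:
= [1·(-1559.7) + 1·(-1299.5)] − [1·(-393.5) + 2·(-285.8) + 1·(-1937.0)]
= 42.9 kJ/mol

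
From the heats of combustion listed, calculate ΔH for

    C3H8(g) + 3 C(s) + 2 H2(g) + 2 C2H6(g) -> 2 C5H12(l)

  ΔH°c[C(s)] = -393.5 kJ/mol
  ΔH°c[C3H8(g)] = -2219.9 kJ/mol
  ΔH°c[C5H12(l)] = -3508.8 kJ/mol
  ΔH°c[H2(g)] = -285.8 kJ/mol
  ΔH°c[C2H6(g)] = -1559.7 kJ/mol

Using ΔH = Σ nΔHc°(reactants) − Σ nΔHc°(products):
= [1·(-2219.9) + 3·(-393.5) + 2·(-285.8) + 2·(-1559.7)] − [2·(-3508.8)]
= -73.8 kJ/mol

ΔH = -73.8 kJ/mol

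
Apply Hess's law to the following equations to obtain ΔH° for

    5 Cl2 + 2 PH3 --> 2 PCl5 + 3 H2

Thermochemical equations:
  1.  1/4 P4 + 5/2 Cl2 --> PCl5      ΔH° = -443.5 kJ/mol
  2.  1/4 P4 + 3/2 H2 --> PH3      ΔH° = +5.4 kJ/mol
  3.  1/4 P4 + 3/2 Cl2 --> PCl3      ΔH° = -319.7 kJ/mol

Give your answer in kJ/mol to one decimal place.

ΔH° = -897.8 kJ/mol

eq. 1 × 2: (2)·(-443.5) = -887.0 kJ/mol
eq. 2 reversed and × 2: (-2)·(+5.4) = -10.8 kJ/mol
eq. 3: not needed.
By Hess's law, ΔH° = (-887.0) + (-10.8) = -897.8 kJ/mol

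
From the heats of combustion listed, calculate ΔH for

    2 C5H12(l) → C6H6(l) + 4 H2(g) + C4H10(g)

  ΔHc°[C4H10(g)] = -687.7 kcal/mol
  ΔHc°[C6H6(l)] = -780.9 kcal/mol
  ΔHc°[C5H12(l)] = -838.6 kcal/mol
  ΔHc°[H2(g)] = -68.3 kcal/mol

ΔH = 64.6 kcal/mol

With combustion enthalpies, reactants minus products:
= [2·(-838.6)] − [1·(-780.9) + 4·(-68.3) + 1·(-687.7)]
= 64.6 kcal/mol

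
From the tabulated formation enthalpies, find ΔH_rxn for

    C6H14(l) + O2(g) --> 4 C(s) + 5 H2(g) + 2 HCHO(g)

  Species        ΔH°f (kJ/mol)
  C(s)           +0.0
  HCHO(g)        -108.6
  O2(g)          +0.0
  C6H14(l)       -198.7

ΔH_rxn = -18.5 kJ/mol

Products: 4·(+0.0) + 5·(+0.0) + 2·(-108.6) = -217.2
Reactants: 1·(-198.7) + 1·(+0.0) = -198.7
ΔH_rxn = (-217.2) − (-198.7) = -18.5 kJ/mol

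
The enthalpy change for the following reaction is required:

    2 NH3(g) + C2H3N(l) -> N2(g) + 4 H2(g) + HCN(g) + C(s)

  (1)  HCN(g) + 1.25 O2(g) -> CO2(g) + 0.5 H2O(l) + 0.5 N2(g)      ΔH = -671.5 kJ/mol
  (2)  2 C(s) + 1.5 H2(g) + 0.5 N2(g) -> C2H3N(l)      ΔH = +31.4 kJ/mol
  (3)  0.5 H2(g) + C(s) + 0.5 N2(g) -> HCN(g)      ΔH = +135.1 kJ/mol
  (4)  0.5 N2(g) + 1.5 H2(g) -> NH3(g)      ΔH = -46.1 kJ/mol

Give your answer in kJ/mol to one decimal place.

(1): not needed (O2(g) appears nowhere else).
(2) reversed (C2H3N(l) must end up as a reactant): -31.4 kJ/mol
(3) as written: +135.1 kJ/mol
(4) reversed and × 2 (NH3(g) must end up as a reactant; ×2 to match 2 NH3(g) in the target): (-2)·(-46.1) = +92.2 kJ/mol
By Hess's law, ΔH = (-1)·(+31.4) + (1)·(+135.1) + (-2)·(-46.1) = 195.9 kJ/mol

ΔH = 195.9 kJ/mol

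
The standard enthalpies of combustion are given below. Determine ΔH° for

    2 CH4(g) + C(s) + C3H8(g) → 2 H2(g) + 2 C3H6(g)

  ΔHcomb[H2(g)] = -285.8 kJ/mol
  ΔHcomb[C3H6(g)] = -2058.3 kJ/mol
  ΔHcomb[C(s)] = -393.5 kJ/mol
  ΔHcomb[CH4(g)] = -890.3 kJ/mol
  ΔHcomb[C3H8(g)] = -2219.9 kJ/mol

With combustion enthalpies, reactants minus products:
= [2·(-890.3) + 1·(-393.5) + 1·(-2219.9)] − [2·(-285.8) + 2·(-2058.3)]
= 294.2 kJ/mol

ΔH° = 294.2 kJ/mol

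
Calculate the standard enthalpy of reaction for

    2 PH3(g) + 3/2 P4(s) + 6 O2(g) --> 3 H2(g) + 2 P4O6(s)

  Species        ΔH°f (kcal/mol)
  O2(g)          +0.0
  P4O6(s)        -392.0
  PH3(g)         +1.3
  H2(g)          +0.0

ΔHrxn = -786.6 kcal/mol

Products: 3·(+0.0) + 2·(-392.0) = -784.0
Reactants: 2·(+1.3) + 3/2·(+0.0) + 6·(+0.0) = +2.6
ΔHrxn = (-784.0) − (+2.6) = -786.6 kcal/mol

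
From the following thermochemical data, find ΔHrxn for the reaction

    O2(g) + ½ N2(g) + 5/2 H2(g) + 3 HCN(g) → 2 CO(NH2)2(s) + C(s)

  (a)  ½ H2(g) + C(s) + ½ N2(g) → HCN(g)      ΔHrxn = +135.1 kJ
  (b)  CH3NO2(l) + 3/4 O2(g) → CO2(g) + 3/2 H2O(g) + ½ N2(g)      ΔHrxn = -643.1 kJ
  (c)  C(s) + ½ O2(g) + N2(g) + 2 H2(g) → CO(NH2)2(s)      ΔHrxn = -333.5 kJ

ΔHrxn = -1072.3 kJ

(a) reversed and × 3: (-3)·(+135.1) = -405.3 kJ
(b): not needed.
(c) × 2: (2)·(-333.5) = -667.0 kJ
ΔHrxn = (-405.3) + (-667.0) = -1072.3 kJ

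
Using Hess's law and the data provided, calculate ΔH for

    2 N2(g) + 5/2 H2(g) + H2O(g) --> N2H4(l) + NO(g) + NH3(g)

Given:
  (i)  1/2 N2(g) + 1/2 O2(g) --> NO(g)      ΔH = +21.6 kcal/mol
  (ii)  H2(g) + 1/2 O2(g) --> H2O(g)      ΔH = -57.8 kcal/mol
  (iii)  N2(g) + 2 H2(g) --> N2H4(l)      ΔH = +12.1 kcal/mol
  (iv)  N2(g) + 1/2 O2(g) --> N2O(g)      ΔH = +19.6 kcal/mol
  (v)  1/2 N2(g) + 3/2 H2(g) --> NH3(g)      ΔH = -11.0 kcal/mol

(i) as written: +21.6 kcal/mol
(ii) reversed: +57.8 kcal/mol
(iii) as written: +12.1 kcal/mol
(iv): not needed.
(v) as written: -11.0 kcal/mol
By Hess's law, ΔH = (1)·(+21.6) + (-1)·(-57.8) + (1)·(+12.1) + (1)·(-11.0) = 80.5 kcal/mol

ΔH = 80.5 kcal/mol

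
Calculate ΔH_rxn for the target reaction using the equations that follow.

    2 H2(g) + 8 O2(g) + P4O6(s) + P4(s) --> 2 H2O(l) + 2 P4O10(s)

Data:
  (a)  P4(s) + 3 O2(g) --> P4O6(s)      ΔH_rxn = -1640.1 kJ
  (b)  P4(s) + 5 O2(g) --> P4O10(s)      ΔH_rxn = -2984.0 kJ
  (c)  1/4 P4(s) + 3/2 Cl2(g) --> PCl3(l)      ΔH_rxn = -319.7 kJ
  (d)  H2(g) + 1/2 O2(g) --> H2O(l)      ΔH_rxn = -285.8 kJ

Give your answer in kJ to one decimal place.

ΔH_rxn = -4899.5 kJ

(a) reversed (reverse to put P4O6(s) on the reactant side): +1640.1 kJ
(b) × 2 (×2 to match 2 P4O10(s) in the target): (2)·(-2984.0) = -5968.0 kJ
(c): not needed (PCl3(l) appears nowhere else).
(d) × 2 (×2 to match 2 H2O(l) in the target): (2)·(-285.8) = -571.6 kJ
ΔH_rxn = (+1640.1) + (-5968.0) + (-571.6) = -4899.5 kJ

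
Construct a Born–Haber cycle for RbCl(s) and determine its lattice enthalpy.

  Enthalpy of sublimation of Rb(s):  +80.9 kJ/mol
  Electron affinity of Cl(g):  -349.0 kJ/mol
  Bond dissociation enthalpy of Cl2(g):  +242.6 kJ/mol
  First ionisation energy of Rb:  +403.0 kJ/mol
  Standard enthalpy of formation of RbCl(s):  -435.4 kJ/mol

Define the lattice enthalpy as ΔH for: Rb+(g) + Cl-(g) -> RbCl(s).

ΔHf° = 1·ΔHsub + 1·(ΣIE) + 1/2·D(Cl2) + 1·EA + U
-435.4 = 1·(+80.9) + 1·(+403.0) + 1/2·(+242.6) + 1·(-349.0) + U
U = -435.4 − (+256.2) = -691.6 kJ/mol

U = -691.6 kJ/mol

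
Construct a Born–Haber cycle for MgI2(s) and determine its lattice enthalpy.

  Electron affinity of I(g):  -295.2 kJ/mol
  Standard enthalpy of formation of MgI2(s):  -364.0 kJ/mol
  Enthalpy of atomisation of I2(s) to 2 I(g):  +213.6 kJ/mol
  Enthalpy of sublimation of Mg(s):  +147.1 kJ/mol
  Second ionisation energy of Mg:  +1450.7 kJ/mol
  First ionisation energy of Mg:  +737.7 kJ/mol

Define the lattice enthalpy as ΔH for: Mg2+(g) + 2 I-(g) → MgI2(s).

ΔHf° = 1·ΔHsub + 1·(ΣIE) + 1·D(I2) + 2·EA + U
-364.0 = 1·(+147.1) + 1·(+2188.4) + 1·(+213.6) + 2·(-295.2) + U
U = -364.0 − (+1958.7) = -2322.7 kJ/mol

U = -2322.7 kJ/mol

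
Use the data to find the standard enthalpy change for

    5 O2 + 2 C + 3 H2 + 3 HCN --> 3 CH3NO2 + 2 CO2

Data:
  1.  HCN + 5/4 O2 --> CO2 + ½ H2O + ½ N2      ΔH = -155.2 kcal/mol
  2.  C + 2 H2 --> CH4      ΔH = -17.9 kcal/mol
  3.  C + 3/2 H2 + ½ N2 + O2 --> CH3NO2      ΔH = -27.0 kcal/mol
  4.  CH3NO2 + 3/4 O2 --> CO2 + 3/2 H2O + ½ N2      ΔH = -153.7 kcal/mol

eq. 1 × 3 (×3 to match 3 HCN in the target): (3)·(-155.2) = -465.6 kcal/mol
eq. 2: not needed (CH4 appears nowhere else).
eq. 3 × 2: (2)·(-27.0) = -54.0 kcal/mol
eq. 4 reversed: +153.7 kcal/mol
ΔH = (3)·(-155.2) + (2)·(-27.0) + (-1)·(-153.7) = -365.9 kcal/mol

ΔH = -365.9 kcal/mol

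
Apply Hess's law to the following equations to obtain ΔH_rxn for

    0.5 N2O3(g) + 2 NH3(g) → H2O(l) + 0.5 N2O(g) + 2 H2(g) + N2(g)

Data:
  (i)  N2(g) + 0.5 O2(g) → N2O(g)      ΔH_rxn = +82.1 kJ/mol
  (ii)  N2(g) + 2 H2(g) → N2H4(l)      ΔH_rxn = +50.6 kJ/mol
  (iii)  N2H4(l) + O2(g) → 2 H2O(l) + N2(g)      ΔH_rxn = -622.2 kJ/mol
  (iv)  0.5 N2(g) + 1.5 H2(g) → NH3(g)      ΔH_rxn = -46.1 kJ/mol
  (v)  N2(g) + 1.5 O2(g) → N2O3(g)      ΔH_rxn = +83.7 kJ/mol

(i) × 1/2: (1/2)·(+82.1) = +41.05 kJ/mol
(ii) × 1/2: (1/2)·(+50.6) = +25.3 kJ/mol
(iii) × 1/2: (1/2)·(-622.2) = -311.1 kJ/mol
(iv) reversed and × 2: (-2)·(-46.1) = +92.2 kJ/mol
(v) reversed and × 1/2: (-1/2)·(+83.7) = -41.85 kJ/mol
By Hess's law, ΔH_rxn = (1/2)·(+82.1) + (1/2)·(+50.6) + (1/2)·(-622.2) + (-2)·(-46.1) + (-1/2)·(+83.7) = -194.4 kJ/mol

ΔH_rxn = -194.4 kJ/mol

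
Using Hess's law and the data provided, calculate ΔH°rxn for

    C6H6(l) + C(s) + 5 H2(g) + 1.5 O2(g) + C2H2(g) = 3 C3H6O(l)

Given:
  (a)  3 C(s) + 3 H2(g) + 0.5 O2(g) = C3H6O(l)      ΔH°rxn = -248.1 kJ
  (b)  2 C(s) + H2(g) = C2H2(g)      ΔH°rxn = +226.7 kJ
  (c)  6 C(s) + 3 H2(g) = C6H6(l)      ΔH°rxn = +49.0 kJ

ΔH°rxn = -1020.0 kJ

(a) × 3: (3)·(-248.1) = -744.3 kJ
(b) reversed: -226.7 kJ
(c) reversed: -49.0 kJ
Summing the manipulated equations, ΔH°rxn = (-744.3) + (-226.7) + (-49.0) = -1020.0 kJ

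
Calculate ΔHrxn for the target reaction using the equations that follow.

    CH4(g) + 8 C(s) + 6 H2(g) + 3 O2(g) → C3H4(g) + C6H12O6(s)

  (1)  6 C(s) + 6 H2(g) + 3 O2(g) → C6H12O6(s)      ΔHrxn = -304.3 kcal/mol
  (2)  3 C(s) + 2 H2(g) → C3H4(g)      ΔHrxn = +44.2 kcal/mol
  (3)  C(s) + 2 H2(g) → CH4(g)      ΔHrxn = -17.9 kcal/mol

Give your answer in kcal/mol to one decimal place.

ΔHrxn = -242.2 kcal/mol

(1) as written: -304.3 kcal/mol
(2) as written: +44.2 kcal/mol
(3) reversed: +17.9 kcal/mol
By Hess's law, ΔHrxn = (1)·(-304.3) + (1)·(+44.2) + (-1)·(-17.9) = -242.2 kcal/mol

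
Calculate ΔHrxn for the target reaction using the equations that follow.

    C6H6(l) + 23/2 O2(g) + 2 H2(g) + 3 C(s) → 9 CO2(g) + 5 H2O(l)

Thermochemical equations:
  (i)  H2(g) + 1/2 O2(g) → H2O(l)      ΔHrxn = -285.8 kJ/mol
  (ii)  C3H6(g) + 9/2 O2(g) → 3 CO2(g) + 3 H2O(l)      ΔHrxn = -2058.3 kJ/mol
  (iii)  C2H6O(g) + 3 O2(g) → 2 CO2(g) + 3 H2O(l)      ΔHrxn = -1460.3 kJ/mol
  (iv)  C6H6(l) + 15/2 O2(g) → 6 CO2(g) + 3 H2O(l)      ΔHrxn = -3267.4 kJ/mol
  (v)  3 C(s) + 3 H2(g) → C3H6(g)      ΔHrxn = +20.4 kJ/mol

ΔHrxn = -5019.5 kJ/mol

(i) reversed: +285.8 kJ/mol
(ii) as written: -2058.3 kJ/mol
(iii): not needed (C2H6O(g) appears nowhere else).
(iv) as written (C6H6(l) already on the reactant side): -3267.4 kJ/mol
(v) as written (C(s) already on the reactant side): +20.4 kJ/mol
ΔHrxn = (-1)·(-285.8) + (1)·(-2058.3) + (1)·(-3267.4) + (1)·(+20.4) = -5019.5 kJ/mol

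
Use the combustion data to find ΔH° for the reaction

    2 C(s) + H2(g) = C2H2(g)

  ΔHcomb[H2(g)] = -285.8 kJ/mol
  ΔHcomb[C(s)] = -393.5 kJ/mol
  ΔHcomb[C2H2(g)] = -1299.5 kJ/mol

ΔH° = 226.7 kJ/mol

With combustion enthalpies, reactants minus products:
= [2·(-393.5) + 1·(-285.8)] − [1·(-1299.5)]
= 226.7 kJ/mol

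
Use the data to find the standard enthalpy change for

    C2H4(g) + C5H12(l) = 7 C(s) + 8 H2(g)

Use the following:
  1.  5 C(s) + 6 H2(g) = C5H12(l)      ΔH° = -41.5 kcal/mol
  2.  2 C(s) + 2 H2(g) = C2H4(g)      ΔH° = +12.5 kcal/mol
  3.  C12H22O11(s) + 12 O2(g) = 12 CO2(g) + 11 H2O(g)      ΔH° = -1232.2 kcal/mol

ΔH° = 29.0 kcal/mol

eq. 1 reversed: +41.5 kcal/mol
eq. 2 reversed: -12.5 kcal/mol
eq. 3: not needed.
ΔH° = (-1)·(-41.5) + (-1)·(+12.5) = 29.0 kcal/mol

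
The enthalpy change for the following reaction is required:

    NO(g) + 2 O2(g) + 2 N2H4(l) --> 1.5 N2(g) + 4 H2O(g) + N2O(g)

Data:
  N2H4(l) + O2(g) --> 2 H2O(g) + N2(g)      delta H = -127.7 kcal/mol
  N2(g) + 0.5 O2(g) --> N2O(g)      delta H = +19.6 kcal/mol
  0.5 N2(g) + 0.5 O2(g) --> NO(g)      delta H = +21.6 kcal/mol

equation 1 × 2 (scale by 2 for the 2 N2H4(l)): (2)·(-127.7) = -255.4 kcal/mol
equation 2 as written (N2O(g) already on the product side): +19.6 kcal/mol
equation 3 reversed (NO(g) must end up as a reactant): -21.6 kcal/mol
delta H = (-255.4) + (+19.6) + (-21.6) = -257.4 kcal/mol

delta H = -257.4 kcal/mol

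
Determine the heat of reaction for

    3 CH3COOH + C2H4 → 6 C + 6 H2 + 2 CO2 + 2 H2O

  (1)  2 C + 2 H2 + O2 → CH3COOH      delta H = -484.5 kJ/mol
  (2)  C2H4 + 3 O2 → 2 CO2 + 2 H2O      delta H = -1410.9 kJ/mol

delta H = 42.6 kJ/mol

(1) reversed and × 3 (CH3COOH must end up as a reactant; ×3 to match 3 CH3COOH in the target): (-3)·(-484.5) = +1453.5 kJ/mol
(2) as written (C2H4 already on the reactant side): -1410.9 kJ/mol
Since enthalpy is a state function, delta H = (+1453.5) + (-1410.9) = 42.6 kJ/mol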